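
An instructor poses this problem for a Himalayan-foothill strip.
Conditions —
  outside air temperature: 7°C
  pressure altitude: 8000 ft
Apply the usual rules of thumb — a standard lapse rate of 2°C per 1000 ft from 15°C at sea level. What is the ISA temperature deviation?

ISA temperature at 8000 ft = 15 − 2 × (8000/1000) = -1°C.
Deviation = OAT − ISA = 7 − (-1) = +8°C.

ISA+8°C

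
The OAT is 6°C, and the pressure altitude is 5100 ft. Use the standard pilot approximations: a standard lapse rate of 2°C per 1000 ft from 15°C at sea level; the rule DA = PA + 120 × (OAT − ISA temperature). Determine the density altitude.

ISA temperature at 5100 ft = 15 − 2 × (5100/1000) = 4.8°C.
ISA deviation = 6 − 4.8 = +1.2°C.
Density altitude = 5100 + 120 × (1.2) = 5100 + (+144) = 5244 ft.

5244 ft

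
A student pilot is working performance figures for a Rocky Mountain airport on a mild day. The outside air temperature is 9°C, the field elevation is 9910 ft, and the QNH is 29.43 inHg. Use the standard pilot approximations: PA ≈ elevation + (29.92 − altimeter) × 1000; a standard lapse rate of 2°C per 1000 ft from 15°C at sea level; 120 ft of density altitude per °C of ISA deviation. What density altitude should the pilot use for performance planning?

Pressure altitude = 9910 + (29.92 − 29.43) × 1000 = 9910 + (+490) = 10400 ft.
ISA temperature at 10400 ft = 15 − 2 × (10400/1000) = -5.8°C.
ISA deviation = 9 − (-5.8) = +14.8°C.
Density altitude = 10400 + 120 × (14.8) = 12176 ft.

12176 ft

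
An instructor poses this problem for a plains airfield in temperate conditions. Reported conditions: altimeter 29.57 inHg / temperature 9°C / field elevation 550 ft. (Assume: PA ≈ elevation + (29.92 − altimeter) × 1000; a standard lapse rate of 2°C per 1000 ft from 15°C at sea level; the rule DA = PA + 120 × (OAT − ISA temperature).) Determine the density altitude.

396 ft

Pressure altitude = 550 + (29.92 − 29.57) × 1000 = 550 + (+350) = 900 ft.
ISA temperature at 900 ft = 15 − 2 × (900/1000) = 13.2°C.
ISA deviation = 9 − 13.2 = -4.2°C.
Density altitude = 900 + 120 × (-4.2) = 396 ft.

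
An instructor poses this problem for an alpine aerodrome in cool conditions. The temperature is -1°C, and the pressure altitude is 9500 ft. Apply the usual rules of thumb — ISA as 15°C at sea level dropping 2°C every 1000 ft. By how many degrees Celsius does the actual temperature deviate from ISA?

ISA temperature at 9500 ft = 15 − 2 × (9500/1000) = -4°C.
Deviation = OAT − ISA = -1 − (-4) = +3°C.

ISA+3°C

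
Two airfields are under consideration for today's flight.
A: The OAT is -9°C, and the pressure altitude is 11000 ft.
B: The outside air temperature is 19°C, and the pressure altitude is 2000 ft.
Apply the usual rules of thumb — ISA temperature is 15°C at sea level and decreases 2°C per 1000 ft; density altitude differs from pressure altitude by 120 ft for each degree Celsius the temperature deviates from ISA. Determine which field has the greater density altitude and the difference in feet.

A by 7800 ft

A: ISA temp = -7°C, deviation -2°C, DA = 11000 + 120 × (-2) = 10760 ft.
B: ISA temp = 11°C, deviation +8°C, DA = 2000 + 120 × 8 = 2960 ft.
A is higher by 10760 − 2960 = 7800 ft.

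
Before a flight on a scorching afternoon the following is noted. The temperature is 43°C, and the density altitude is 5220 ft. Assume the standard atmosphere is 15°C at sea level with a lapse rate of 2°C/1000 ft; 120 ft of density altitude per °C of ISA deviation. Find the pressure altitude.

DA = PA + 120 × (OAT − (15 − 2·PA/1000)) = PA + 120·OAT − 1800 + 0.24·PA = 1.24·PA + 120·OAT − 1800.
So 1.24·PA = 5220 − 120 × 43 + 1800 = 1860.
PA = 1860 / 1.24 = 1500 ft.

1500 ft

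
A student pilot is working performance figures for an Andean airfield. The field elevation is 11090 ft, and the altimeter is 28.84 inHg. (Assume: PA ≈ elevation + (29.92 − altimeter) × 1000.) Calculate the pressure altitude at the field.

Pressure correction = (29.92 − 28.84) × 1000 = +1080 ft.
Pressure altitude = 11090 + (+1080) = 12170 ft.

12170 ft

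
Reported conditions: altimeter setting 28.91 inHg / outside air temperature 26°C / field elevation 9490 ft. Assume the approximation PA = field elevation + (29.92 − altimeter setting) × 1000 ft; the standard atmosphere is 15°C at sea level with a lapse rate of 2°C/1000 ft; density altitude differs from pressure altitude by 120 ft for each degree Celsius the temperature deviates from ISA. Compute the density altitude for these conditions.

14340 ft

Pressure altitude = 9490 + (29.92 − 28.91) × 1000 = 9490 + (+1010) = 10500 ft.
ISA temperature at 10500 ft = 15 − 2 × (10500/1000) = -6°C.
ISA deviation = 26 − (-6) = +32°C.
Density altitude = 10500 + 120 × (32) = 14340 ft.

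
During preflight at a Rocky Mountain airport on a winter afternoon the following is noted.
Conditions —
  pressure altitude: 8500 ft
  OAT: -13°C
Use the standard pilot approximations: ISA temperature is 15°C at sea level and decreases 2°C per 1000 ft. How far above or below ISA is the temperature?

ISA temperature at 8500 ft = 15 − 2 × (8500/1000) = -2°C.
Deviation = OAT − ISA = -13 − (-2) = -11°C.

ISA-11°C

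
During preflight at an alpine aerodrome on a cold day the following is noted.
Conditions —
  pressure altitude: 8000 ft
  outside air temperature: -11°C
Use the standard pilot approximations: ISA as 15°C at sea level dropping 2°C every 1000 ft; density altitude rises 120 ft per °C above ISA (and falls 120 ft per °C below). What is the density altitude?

6800 ft

ISA temperature at 8000 ft = 15 − 2 × (8000/1000) = -1°C.
ISA deviation = -11 − (-1) = -10°C.
Density altitude = 8000 + 120 × (-10) = 8000 + (-1200) = 6800 ft.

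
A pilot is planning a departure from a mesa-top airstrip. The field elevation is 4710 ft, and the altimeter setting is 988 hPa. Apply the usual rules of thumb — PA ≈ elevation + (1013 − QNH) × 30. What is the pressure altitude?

Pressure correction = (1013 − 988) × 30 = +750 ft.
Pressure altitude = 4710 + (+750) = 5460 ft.

5460 ft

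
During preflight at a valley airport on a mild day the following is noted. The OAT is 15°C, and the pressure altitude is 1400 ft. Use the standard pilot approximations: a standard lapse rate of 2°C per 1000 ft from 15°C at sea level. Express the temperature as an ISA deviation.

ISA temperature at 1400 ft = 15 − 2 × (1400/1000) = 12.2°C.
Deviation = OAT − ISA = 15 − 12.2 = +2.8°C.

ISA+2.8°C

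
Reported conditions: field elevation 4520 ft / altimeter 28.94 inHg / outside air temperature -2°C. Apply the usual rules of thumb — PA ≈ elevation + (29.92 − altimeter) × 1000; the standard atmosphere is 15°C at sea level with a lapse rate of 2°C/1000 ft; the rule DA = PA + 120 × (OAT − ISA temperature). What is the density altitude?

Pressure altitude = 4520 + (29.92 − 28.94) × 1000 = 4520 + (+980) = 5500 ft.
ISA temperature at 5500 ft = 15 − 2 × (5500/1000) = 4°C.
ISA deviation = -2 − 4 = -6°C.
Density altitude = 5500 + 120 × (-6) = 4780 ft.

4780 ft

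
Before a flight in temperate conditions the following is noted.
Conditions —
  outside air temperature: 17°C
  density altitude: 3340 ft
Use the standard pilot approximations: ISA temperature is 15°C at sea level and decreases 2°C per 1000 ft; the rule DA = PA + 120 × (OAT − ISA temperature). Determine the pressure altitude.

2500 ft

DA = PA + 120 × (OAT − (15 − 2·PA/1000)) = PA + 120·OAT − 1800 + 0.24·PA = 1.24·PA + 120·OAT − 1800.
So 1.24·PA = 3340 − 120 × 17 + 1800 = 3100.
PA = 3100 / 1.24 = 2500 ft.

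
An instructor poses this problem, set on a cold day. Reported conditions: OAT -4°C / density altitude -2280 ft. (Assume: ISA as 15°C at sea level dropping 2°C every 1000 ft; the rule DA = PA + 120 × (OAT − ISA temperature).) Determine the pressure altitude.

0 ft

DA = PA + 120 × (OAT − (15 − 2·PA/1000)) = PA + 120·OAT − 1800 + 0.24·PA = 1.24·PA + 120·OAT − 1800.
So 1.24·PA = -2280 − 120 × (-4) + 1800 = 0.
PA = 0 / 1.24 = 0 ft.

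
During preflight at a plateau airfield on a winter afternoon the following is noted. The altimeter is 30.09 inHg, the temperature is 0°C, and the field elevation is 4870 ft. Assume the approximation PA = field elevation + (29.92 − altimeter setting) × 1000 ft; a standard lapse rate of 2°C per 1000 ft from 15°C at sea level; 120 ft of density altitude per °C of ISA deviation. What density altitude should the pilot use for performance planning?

4028 ft

Pressure altitude = 4870 + (29.92 − 30.09) × 1000 = 4870 + (-170) = 4700 ft.
ISA temperature at 4700 ft = 15 − 2 × (4700/1000) = 5.6°C.
ISA deviation = 0 − 5.6 = -5.6°C.
Density altitude = 4700 + 120 × (-5.6) = 4028 ft.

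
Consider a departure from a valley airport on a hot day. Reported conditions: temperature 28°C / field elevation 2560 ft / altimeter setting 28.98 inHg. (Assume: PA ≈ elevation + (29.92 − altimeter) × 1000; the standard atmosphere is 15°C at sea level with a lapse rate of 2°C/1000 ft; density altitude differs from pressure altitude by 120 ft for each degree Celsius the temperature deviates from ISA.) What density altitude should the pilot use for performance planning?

5900 ft

Pressure altitude = 2560 + (29.92 − 28.98) × 1000 = 2560 + (+940) = 3500 ft.
ISA temperature at 3500 ft = 15 − 2 × (3500/1000) = 8°C.
ISA deviation = 28 − 8 = +20°C.
Density altitude = 3500 + 120 × (20) = 5900 ft.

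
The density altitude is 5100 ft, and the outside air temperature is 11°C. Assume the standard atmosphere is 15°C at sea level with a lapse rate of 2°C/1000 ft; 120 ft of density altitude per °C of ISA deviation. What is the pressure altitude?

4500 ft

DA = PA + 120 × (OAT − (15 − 2·PA/1000)) = PA + 120·OAT − 1800 + 0.24·PA = 1.24·PA + 120·OAT − 1800.
So 1.24·PA = 5100 − 120 × 11 + 1800 = 5580.
PA = 5580 / 1.24 = 4500 ft.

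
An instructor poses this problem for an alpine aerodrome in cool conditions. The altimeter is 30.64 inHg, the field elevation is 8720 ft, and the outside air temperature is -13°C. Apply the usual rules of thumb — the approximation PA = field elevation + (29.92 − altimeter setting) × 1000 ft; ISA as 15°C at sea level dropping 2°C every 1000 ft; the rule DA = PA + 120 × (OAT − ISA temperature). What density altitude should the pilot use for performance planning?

Pressure altitude = 8720 + (29.92 − 30.64) × 1000 = 8720 + (-720) = 8000 ft.
ISA temperature at 8000 ft = 15 − 2 × (8000/1000) = -1°C.
ISA deviation = -13 − (-1) = -12°C.
Density altitude = 8000 + 120 × (-12) = 6560 ft.

6560 ft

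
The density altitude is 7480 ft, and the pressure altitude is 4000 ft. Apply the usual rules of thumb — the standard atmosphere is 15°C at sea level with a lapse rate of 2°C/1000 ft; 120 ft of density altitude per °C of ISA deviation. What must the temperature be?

Density altitude − pressure altitude = 7480 − 4000 = +3480 ft.
At 120 ft/°C that is an ISA deviation of 3480/120 = +29°C.
ISA temperature at 4000 ft = 15 − 2 × (4000/1000) = 7°C.
OAT = ISA + deviation = 7 + (+29) = 36°C.

36°C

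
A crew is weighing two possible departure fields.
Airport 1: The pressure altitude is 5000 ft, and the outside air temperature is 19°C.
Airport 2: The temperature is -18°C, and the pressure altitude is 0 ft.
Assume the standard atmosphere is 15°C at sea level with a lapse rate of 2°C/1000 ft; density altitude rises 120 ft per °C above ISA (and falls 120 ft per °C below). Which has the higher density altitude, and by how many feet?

Airport 1: ISA temp = 5°C, deviation +14°C, DA = 5000 + 120 × 14 = 6680 ft.
Airport 2: ISA temp = 15°C, deviation -33°C, DA = 0 + 120 × (-33) = -3960 ft.
Airport 1 is higher by 6680 − (-3960) = 10640 ft.

Airport 1 by 10640 ft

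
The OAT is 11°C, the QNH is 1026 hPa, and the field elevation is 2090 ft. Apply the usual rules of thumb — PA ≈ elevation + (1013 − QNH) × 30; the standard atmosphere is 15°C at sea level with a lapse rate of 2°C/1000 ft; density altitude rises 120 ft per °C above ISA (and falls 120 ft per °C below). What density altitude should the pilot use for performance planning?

1628 ft

Pressure altitude = 2090 + (1013 − 1026) × 30 = 2090 + (-390) = 1700 ft.
ISA temperature at 1700 ft = 15 − 2 × (1700/1000) = 11.6°C.
ISA deviation = 11 − 11.6 = -0.6°C.
Density altitude = 1700 + 120 × (-0.6) = 1628 ft.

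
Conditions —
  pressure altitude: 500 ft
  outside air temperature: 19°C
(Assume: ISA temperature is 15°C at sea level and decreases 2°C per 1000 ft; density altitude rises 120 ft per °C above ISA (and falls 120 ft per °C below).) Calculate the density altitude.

1100 ft

ISA temperature at 500 ft = 15 − 2 × (500/1000) = 14°C.
ISA deviation = 19 − 14 = +5°C.
Density altitude = 500 + 120 × (5) = 500 + (+600) = 1100 ft.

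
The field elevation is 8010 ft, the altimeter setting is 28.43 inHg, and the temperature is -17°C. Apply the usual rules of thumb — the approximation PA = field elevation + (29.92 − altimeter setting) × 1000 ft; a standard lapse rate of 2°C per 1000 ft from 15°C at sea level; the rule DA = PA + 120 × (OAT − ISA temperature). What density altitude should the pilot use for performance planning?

Pressure altitude = 8010 + (29.92 − 28.43) × 1000 = 8010 + (+1490) = 9500 ft.
ISA temperature at 9500 ft = 15 − 2 × (9500/1000) = -4°C.
ISA deviation = -17 − (-4) = -13°C.
Density altitude = 9500 + 120 × (-13) = 7940 ft.

7940 ft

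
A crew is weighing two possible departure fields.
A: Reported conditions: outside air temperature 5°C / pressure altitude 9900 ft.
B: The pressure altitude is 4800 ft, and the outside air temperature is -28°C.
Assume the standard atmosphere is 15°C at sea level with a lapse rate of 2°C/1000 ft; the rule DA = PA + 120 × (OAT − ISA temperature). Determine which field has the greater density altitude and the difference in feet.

A: ISA temp = -4.8°C, deviation +9.8°C, DA = 9900 + 120 × 9.8 = 11076 ft.
B: ISA temp = 5.4°C, deviation -33.4°C, DA = 4800 + 120 × (-33.4) = 792 ft.
A is higher by 11076 − 792 = 10284 ft.

A by 10284 ft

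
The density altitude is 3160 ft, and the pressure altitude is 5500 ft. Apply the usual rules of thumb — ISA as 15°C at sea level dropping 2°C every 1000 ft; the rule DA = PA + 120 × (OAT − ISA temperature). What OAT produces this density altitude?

-15.5°C

Density altitude − pressure altitude = 3160 − 5500 = -2340 ft.
At 120 ft/°C that is an ISA deviation of -2340/120 = -19.5°C.
ISA temperature at 5500 ft = 15 − 2 × (5500/1000) = 4°C.
OAT = ISA + deviation = 4 + (-19.5) = -15.5°C.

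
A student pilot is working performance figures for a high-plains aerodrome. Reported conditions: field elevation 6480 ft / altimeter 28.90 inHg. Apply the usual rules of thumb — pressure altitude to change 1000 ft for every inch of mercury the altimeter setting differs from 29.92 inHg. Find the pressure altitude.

7500 ft

Pressure correction = (29.92 − 28.90) × 1000 = +1020 ft.
Pressure altitude = 6480 + (+1020) = 7500 ft.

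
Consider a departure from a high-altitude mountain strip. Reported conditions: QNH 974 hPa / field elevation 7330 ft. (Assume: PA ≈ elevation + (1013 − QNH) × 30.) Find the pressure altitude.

8500 ft

Pressure correction = (1013 − 974) × 30 = +1170 ft.
Pressure altitude = 7330 + (+1170) = 8500 ft.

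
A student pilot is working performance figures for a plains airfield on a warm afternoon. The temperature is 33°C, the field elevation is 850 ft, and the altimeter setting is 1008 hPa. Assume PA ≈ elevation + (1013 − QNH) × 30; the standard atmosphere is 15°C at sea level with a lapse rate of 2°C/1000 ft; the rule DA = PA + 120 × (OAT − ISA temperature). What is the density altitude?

Pressure altitude = 850 + (1013 − 1008) × 30 = 850 + (+150) = 1000 ft.
ISA temperature at 1000 ft = 15 − 2 × (1000/1000) = 13°C.
ISA deviation = 33 − 13 = +20°C.
Density altitude = 1000 + 120 × (20) = 3400 ft.

3400 ft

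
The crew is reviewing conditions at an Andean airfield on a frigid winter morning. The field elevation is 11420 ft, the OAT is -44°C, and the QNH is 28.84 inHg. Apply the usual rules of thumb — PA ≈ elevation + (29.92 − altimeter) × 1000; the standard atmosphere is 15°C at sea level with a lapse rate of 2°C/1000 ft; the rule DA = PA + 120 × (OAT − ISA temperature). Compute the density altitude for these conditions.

8420 ft

Pressure altitude = 11420 + (29.92 − 28.84) × 1000 = 11420 + (+1080) = 12500 ft.
ISA temperature at 12500 ft = 15 − 2 × (12500/1000) = -10°C.
ISA deviation = -44 − (-10) = -34°C.
Density altitude = 12500 + 120 × (-34) = 8420 ft.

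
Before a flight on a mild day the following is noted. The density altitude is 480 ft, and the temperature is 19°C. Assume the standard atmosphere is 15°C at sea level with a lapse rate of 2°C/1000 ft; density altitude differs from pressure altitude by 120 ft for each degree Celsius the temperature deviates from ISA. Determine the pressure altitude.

0 ft

DA = PA + 120 × (OAT − (15 − 2·PA/1000)) = PA + 120·OAT − 1800 + 0.24·PA = 1.24·PA + 120·OAT − 1800.
So 1.24·PA = 480 − 120 × 19 + 1800 = 0.
PA = 0 / 1.24 = 0 ft.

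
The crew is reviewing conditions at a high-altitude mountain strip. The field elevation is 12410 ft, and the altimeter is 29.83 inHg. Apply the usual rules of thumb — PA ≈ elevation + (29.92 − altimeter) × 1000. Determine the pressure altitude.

12500 ft

Pressure correction = (29.92 − 29.83) × 1000 = +90 ft.
Pressure altitude = 12410 + (+90) = 12500 ft.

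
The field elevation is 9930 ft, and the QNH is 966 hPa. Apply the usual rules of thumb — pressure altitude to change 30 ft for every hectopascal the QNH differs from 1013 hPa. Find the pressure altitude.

Pressure correction = (1013 − 966) × 30 = +1410 ft.
Pressure altitude = 9930 + (+1410) = 11340 ft.

11340 ft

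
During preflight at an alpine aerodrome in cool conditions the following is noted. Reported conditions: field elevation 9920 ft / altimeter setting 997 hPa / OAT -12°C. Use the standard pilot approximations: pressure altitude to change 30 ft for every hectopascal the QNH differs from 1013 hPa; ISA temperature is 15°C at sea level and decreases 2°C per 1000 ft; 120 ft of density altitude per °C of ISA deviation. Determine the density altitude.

Pressure altitude = 9920 + (1013 − 997) × 30 = 9920 + (+480) = 10400 ft.
ISA temperature at 10400 ft = 15 − 2 × (10400/1000) = -5.8°C.
ISA deviation = -12 − (-5.8) = -6.2°C.
Density altitude = 10400 + 120 × (-6.2) = 9656 ft.

9656 ft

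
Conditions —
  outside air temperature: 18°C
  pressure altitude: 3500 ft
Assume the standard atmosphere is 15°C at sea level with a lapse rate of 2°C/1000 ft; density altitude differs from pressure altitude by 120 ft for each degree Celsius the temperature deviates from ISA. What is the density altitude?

4700 ft

ISA temperature at 3500 ft = 15 − 2 × (3500/1000) = 8°C.
ISA deviation = 18 − 8 = +10°C.
Density altitude = 3500 + 120 × (10) = 3500 + (+1200) = 4700 ft.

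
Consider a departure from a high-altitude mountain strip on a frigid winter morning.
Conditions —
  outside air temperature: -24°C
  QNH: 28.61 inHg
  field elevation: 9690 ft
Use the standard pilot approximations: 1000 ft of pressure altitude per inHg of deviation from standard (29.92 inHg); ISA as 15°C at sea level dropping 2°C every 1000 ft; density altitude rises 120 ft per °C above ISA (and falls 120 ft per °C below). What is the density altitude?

8960 ft

Pressure altitude = 9690 + (29.92 − 28.61) × 1000 = 9690 + (+1310) = 11000 ft.
ISA temperature at 11000 ft = 15 − 2 × (11000/1000) = -7°C.
ISA deviation = -24 − (-7) = -17°C.
Density altitude = 11000 + 120 × (-17) = 8960 ft.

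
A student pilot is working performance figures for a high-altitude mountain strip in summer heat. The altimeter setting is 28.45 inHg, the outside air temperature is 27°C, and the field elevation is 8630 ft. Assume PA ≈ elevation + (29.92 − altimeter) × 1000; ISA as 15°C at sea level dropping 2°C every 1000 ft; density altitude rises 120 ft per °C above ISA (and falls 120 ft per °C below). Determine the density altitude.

Pressure altitude = 8630 + (29.92 − 28.45) × 1000 = 8630 + (+1470) = 10100 ft.
ISA temperature at 10100 ft = 15 − 2 × (10100/1000) = -5.2°C.
ISA deviation = 27 − (-5.2) = +32.2°C.
Density altitude = 10100 + 120 × (32.2) = 13964 ft.

13964 ft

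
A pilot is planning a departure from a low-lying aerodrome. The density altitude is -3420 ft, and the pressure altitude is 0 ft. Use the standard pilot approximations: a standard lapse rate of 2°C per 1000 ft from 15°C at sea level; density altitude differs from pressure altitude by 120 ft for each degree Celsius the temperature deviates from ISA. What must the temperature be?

Density altitude − pressure altitude = -3420 − 0 = -3420 ft.
At 120 ft/°C that is an ISA deviation of -3420/120 = -28.5°C.
ISA temperature at 0 ft = 15 − 2 × (0/1000) = 15°C.
OAT = ISA + deviation = 15 + (-28.5) = -13.5°C.

-13.5°C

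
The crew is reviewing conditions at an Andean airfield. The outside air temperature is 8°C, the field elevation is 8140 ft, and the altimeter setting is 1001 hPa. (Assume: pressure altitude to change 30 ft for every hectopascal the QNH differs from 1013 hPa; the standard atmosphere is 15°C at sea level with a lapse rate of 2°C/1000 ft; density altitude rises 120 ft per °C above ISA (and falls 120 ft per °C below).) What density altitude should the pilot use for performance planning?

9700 ft

Pressure altitude = 8140 + (1013 − 1001) × 30 = 8140 + (+360) = 8500 ft.
ISA temperature at 8500 ft = 15 − 2 × (8500/1000) = -2°C.
ISA deviation = 8 − (-2) = +10°C.
Density altitude = 8500 + 120 × (10) = 9700 ft.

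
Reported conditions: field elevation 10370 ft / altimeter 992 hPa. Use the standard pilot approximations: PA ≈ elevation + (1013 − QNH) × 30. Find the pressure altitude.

11000 ft

Pressure correction = (1013 − 992) × 30 = +630 ft.
Pressure altitude = 10370 + (+630) = 11000 ft.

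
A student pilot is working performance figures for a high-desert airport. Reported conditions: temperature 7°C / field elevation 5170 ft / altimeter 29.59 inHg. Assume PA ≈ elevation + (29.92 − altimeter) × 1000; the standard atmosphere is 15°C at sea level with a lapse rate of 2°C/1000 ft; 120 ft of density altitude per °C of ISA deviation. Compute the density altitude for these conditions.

Pressure altitude = 5170 + (29.92 − 29.59) × 1000 = 5170 + (+330) = 5500 ft.
ISA temperature at 5500 ft = 15 − 2 × (5500/1000) = 4°C.
ISA deviation = 7 − 4 = +3°C.
Density altitude = 5500 + 120 × (3) = 5860 ft.

5860 ft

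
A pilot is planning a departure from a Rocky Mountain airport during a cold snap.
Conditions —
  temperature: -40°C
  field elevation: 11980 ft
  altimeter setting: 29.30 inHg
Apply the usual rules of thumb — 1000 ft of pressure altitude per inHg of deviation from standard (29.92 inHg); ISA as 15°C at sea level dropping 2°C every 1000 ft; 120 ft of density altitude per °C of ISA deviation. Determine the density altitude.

Pressure altitude = 11980 + (29.92 − 29.30) × 1000 = 11980 + (+620) = 12600 ft.
ISA temperature at 12600 ft = 15 − 2 × (12600/1000) = -10.2°C.
ISA deviation = -40 − (-10.2) = -29.8°C.
Density altitude = 12600 + 120 × (-29.8) = 9024 ft.

9024 ft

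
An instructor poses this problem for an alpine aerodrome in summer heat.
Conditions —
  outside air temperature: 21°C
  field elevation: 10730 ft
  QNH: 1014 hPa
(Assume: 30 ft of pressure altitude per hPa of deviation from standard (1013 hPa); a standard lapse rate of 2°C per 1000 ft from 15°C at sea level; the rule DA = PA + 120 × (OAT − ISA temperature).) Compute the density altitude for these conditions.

13988 ft

Pressure altitude = 10730 + (1013 − 1014) × 30 = 10730 + (-30) = 10700 ft.
ISA temperature at 10700 ft = 15 − 2 × (10700/1000) = -6.4°C.
ISA deviation = 21 − (-6.4) = +27.4°C.
Density altitude = 10700 + 120 × (27.4) = 13988 ft.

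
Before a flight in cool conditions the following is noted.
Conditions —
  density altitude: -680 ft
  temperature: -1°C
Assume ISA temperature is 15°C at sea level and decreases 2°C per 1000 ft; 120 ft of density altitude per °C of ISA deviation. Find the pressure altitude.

1000 ft

DA = PA + 120 × (OAT − (15 − 2·PA/1000)) = PA + 120·OAT − 1800 + 0.24·PA = 1.24·PA + 120·OAT − 1800.
So 1.24·PA = -680 − 120 × (-1) + 1800 = 1240.
PA = 1240 / 1.24 = 1000 ft.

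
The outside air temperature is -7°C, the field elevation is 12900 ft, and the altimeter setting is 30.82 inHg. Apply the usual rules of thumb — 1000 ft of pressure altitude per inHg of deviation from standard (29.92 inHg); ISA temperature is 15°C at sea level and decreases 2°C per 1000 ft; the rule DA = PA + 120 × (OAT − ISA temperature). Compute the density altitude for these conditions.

12240 ft

Pressure altitude = 12900 + (29.92 − 30.82) × 1000 = 12900 + (-900) = 12000 ft.
ISA temperature at 12000 ft = 15 − 2 × (12000/1000) = -9°C.
ISA deviation = -7 − (-9) = +2°C.
Density altitude = 12000 + 120 × (2) = 12240 ft.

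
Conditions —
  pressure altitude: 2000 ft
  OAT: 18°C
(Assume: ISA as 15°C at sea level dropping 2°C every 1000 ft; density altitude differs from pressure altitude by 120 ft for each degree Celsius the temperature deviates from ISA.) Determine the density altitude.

ISA temperature at 2000 ft = 15 − 2 × (2000/1000) = 11°C.
ISA deviation = 18 − 11 = +7°C.
Density altitude = 2000 + 120 × (7) = 2000 + (+840) = 2840 ft.

2840 ft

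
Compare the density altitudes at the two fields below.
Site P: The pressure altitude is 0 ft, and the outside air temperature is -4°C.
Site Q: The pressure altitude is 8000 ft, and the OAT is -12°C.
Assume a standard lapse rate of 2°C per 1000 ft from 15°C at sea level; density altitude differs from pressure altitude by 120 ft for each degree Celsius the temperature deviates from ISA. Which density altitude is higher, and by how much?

Site Q by 8960 ft

Site P: ISA temp = 15°C, deviation -19°C, DA = 0 + 120 × (-19) = -2280 ft.
Site Q: ISA temp = -1°C, deviation -11°C, DA = 8000 + 120 × (-11) = 6680 ft.
Site Q is higher by 6680 − (-2280) = 8960 ft.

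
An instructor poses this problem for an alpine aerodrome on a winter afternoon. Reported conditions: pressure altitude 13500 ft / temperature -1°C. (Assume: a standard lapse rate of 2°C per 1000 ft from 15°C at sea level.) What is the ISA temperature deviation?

ISA+11°C

ISA temperature at 13500 ft = 15 − 2 × (13500/1000) = -12°C.
Deviation = OAT − ISA = -1 − (-12) = +11°C.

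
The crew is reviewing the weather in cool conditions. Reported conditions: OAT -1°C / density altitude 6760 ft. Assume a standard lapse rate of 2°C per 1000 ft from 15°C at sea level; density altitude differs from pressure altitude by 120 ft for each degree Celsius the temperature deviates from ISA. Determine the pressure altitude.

7000 ft

DA = PA + 120 × (OAT − (15 − 2·PA/1000)) = PA + 120·OAT − 1800 + 0.24·PA = 1.24·PA + 120·OAT − 1800.
So 1.24·PA = 6760 − 120 × (-1) + 1800 = 8680.
PA = 8680 / 1.24 = 7000 ft.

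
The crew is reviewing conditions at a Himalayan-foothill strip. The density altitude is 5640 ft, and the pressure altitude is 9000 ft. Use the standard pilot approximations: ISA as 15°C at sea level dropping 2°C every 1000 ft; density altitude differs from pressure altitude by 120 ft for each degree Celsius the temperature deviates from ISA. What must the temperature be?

-31°C

Density altitude − pressure altitude = 5640 − 9000 = -3360 ft.
At 120 ft/°C that is an ISA deviation of -3360/120 = -28°C.
ISA temperature at 9000 ft = 15 − 2 × (9000/1000) = -3°C.
OAT = ISA + deviation = -3 + (-28) = -31°C.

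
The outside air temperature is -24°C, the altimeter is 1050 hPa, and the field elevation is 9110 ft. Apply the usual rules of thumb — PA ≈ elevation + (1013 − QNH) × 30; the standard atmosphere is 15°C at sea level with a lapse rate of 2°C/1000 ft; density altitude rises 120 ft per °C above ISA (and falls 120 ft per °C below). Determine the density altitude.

Pressure altitude = 9110 + (1013 − 1050) × 30 = 9110 + (-1110) = 8000 ft.
ISA temperature at 8000 ft = 15 − 2 × (8000/1000) = -1°C.
ISA deviation = -24 − (-1) = -23°C.
Density altitude = 8000 + 120 × (-23) = 5240 ft.

5240 ft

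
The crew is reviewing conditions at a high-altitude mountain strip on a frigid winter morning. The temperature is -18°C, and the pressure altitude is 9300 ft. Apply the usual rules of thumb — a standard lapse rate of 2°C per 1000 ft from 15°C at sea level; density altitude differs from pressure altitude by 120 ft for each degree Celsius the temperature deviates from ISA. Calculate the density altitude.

ISA temperature at 9300 ft = 15 − 2 × (9300/1000) = -3.6°C.
ISA deviation = -18 − (-3.6) = -14.4°C.
Density altitude = 9300 + 120 × (-14.4) = 9300 + (-1728) = 7572 ft.

7572 ft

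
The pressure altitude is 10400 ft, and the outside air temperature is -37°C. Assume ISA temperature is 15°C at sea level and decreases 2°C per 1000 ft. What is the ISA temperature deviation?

ISA-31.2°C

ISA temperature at 10400 ft = 15 − 2 × (10400/1000) = -5.8°C.
Deviation = OAT − ISA = -37 − (-5.8) = -31.2°C.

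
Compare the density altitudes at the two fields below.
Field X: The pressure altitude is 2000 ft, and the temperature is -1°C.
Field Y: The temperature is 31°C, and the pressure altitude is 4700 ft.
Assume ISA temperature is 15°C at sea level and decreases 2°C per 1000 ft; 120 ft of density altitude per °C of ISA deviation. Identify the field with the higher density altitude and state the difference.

Field Y by 7188 ft

Field X: ISA temp = 11°C, deviation -12°C, DA = 2000 + 120 × (-12) = 560 ft.
Field Y: ISA temp = 5.6°C, deviation +25.4°C, DA = 4700 + 120 × 25.4 = 7748 ft.
Field Y is higher by 7748 − 560 = 7188 ft.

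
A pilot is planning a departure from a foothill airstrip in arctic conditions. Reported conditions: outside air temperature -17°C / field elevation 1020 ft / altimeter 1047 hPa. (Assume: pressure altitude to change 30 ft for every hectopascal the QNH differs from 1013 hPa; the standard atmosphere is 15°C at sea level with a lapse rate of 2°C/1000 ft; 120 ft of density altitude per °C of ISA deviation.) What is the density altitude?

-3840 ft

Pressure altitude = 1020 + (1013 − 1047) × 30 = 1020 + (-1020) = 0 ft.
ISA temperature at 0 ft = 15 − 2 × (0/1000) = 15°C.
ISA deviation = -17 − 15 = -32°C.
Density altitude = 0 + 120 × (-32) = -3840 ft.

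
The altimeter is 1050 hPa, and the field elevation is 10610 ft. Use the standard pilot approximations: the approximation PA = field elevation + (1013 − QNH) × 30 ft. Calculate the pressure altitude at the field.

9500 ft

Pressure correction = (1013 − 1050) × 30 = -1110 ft.
Pressure altitude = 10610 + (-1110) = 9500 ft.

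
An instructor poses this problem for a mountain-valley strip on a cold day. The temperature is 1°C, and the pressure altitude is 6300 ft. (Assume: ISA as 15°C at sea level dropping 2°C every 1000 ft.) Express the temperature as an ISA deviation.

ISA temperature at 6300 ft = 15 − 2 × (6300/1000) = 2.4°C.
Deviation = OAT − ISA = 1 − 2.4 = -1.4°C.

ISA-1.4°C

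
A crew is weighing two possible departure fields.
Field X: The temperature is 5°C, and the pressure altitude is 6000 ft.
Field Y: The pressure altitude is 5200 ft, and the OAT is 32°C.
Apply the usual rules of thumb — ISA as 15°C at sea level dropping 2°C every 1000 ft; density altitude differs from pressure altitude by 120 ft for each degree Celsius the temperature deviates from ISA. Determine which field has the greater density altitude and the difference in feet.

Field X: ISA temp = 3°C, deviation +2°C, DA = 6000 + 120 × 2 = 6240 ft.
Field Y: ISA temp = 4.6°C, deviation +27.4°C, DA = 5200 + 120 × 27.4 = 8488 ft.
Field Y is higher by 8488 − 6240 = 2248 ft.

Field Y by 2248 ft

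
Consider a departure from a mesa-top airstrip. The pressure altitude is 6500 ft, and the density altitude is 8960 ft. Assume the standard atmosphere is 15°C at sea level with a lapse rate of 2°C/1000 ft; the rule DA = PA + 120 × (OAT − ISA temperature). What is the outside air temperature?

Density altitude − pressure altitude = 8960 − 6500 = +2460 ft.
At 120 ft/°C that is an ISA deviation of 2460/120 = +20.5°C.
ISA temperature at 6500 ft = 15 − 2 × (6500/1000) = 2°C.
OAT = ISA + deviation = 2 + (+20.5) = 22.5°C.

22.5°C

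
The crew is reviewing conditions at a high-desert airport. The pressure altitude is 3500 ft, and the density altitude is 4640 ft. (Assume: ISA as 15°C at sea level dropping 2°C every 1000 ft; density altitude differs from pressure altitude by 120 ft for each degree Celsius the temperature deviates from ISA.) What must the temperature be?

Density altitude − pressure altitude = 4640 − 3500 = +1140 ft.
At 120 ft/°C that is an ISA deviation of 1140/120 = +9.5°C.
ISA temperature at 3500 ft = 15 − 2 × (3500/1000) = 8°C.
OAT = ISA + deviation = 8 + (+9.5) = 17.5°C.

17.5°C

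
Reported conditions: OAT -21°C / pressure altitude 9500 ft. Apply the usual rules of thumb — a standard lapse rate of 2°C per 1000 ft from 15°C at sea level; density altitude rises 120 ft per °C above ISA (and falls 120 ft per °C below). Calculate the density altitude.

7460 ft

ISA temperature at 9500 ft = 15 − 2 × (9500/1000) = -4°C.
ISA deviation = -21 − (-4) = -17°C.
Density altitude = 9500 + 120 × (-17) = 9500 + (-2040) = 7460 ft.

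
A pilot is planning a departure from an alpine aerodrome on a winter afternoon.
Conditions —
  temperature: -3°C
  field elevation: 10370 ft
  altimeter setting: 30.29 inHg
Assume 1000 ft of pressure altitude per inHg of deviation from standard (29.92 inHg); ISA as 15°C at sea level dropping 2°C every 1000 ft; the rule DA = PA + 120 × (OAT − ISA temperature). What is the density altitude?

Pressure altitude = 10370 + (29.92 − 30.29) × 1000 = 10370 + (-370) = 10000 ft.
ISA temperature at 10000 ft = 15 − 2 × (10000/1000) = -5°C.
ISA deviation = -3 − (-5) = +2°C.
Density altitude = 10000 + 120 × (2) = 10240 ft.

10240 ft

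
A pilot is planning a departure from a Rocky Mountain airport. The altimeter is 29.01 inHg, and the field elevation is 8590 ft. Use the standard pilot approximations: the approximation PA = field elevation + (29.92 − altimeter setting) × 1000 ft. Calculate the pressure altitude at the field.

Pressure correction = (29.92 − 29.01) × 1000 = +910 ft.
Pressure altitude = 8590 + (+910) = 9500 ft.

9500 ft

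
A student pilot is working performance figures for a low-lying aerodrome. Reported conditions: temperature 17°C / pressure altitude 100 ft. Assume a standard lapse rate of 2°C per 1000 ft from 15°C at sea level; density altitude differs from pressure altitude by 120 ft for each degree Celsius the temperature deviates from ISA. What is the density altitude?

364 ft

ISA temperature at 100 ft = 15 − 2 × (100/1000) = 14.8°C.
ISA deviation = 17 − 14.8 = +2.2°C.
Density altitude = 100 + 120 × (2.2) = 100 + (+264) = 364 ft.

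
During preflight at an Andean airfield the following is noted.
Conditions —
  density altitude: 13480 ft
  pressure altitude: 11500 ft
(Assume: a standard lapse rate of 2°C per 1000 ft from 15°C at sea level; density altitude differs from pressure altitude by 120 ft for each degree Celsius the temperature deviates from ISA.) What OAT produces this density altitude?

Density altitude − pressure altitude = 13480 − 11500 = +1980 ft.
At 120 ft/°C that is an ISA deviation of 1980/120 = +16.5°C.
ISA temperature at 11500 ft = 15 − 2 × (11500/1000) = -8°C.
OAT = ISA + deviation = -8 + (+16.5) = 8.5°C.

8.5°C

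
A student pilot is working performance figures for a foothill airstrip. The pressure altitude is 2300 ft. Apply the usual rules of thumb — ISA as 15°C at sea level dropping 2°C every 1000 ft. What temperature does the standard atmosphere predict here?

ISA temperature = 15 − 2 × (2300/1000) = 15 − 4.6 = 10.4°C.

10.4°C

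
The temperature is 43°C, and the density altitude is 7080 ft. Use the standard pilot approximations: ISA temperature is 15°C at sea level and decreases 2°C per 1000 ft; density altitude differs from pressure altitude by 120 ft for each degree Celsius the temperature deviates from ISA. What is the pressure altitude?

3000 ft

DA = PA + 120 × (OAT − (15 − 2·PA/1000)) = PA + 120·OAT − 1800 + 0.24·PA = 1.24·PA + 120·OAT − 1800.
So 1.24·PA = 7080 − 120 × 43 + 1800 = 3720.
PA = 3720 / 1.24 = 3000 ft.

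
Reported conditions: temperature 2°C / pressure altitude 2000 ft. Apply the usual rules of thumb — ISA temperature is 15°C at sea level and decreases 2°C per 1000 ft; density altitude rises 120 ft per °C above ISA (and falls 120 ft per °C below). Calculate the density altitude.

920 ft

ISA temperature at 2000 ft = 15 − 2 × (2000/1000) = 11°C.
ISA deviation = 2 − 11 = -9°C.
Density altitude = 2000 + 120 × (-9) = 2000 + (-1080) = 920 ft.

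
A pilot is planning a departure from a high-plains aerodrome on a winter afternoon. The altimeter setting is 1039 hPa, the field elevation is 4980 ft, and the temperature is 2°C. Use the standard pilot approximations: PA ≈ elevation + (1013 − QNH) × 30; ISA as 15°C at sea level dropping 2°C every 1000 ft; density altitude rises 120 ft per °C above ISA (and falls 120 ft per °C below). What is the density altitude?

Pressure altitude = 4980 + (1013 − 1039) × 30 = 4980 + (-780) = 4200 ft.
ISA temperature at 4200 ft = 15 − 2 × (4200/1000) = 6.6°C.
ISA deviation = 2 − 6.6 = -4.6°C.
Density altitude = 4200 + 120 × (-4.6) = 3648 ft.

3648 ft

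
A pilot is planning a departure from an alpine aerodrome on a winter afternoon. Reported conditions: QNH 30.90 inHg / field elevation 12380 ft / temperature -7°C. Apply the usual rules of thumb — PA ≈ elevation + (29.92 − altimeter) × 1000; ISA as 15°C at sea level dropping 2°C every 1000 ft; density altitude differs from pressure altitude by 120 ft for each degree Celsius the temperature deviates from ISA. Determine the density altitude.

11496 ft

Pressure altitude = 12380 + (29.92 − 30.90) × 1000 = 12380 + (-980) = 11400 ft.
ISA temperature at 11400 ft = 15 − 2 × (11400/1000) = -7.8°C.
ISA deviation = -7 − (-7.8) = +0.8°C.
Density altitude = 11400 + 120 × (0.8) = 11496 ft.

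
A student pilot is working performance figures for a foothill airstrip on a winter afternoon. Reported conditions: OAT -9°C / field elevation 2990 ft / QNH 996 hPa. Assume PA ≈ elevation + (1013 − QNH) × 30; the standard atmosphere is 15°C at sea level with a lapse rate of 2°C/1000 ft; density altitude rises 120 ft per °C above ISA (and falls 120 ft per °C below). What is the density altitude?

Pressure altitude = 2990 + (1013 − 996) × 30 = 2990 + (+510) = 3500 ft.
ISA temperature at 3500 ft = 15 − 2 × (3500/1000) = 8°C.
ISA deviation = -9 − 8 = -17°C.
Density altitude = 3500 + 120 × (-17) = 1460 ft.

1460 ft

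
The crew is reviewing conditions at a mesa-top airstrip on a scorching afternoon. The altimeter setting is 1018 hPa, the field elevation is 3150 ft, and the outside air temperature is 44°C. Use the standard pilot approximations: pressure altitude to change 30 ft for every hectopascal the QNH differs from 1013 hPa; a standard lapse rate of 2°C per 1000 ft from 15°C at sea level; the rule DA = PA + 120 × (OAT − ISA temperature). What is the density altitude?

Pressure altitude = 3150 + (1013 − 1018) × 30 = 3150 + (-150) = 3000 ft.
ISA temperature at 3000 ft = 15 − 2 × (3000/1000) = 9°C.
ISA deviation = 44 − 9 = +35°C.
Density altitude = 3000 + 120 × (35) = 7200 ft.

7200 ft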